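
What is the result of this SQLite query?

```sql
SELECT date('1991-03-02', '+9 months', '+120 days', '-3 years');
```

Adding +9 months to 1991-03-02 gives 1991-12-02.
Applying '+120 days' to 1991-12-02: counting 120 days forward gives 1992-03-31.
Adding -3 years to 1992-03-31 gives 1989-03-31.

1989-03-31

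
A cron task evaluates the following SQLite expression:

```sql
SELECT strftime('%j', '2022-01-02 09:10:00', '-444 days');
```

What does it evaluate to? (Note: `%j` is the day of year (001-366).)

First apply '-444 days': 2022-01-02 09:10:00 → 2020-10-15 09:10:00.
Day-of-year for 2020-10-15: days since 2020-01-01 inclusive = 289, zero-padded to 289.

289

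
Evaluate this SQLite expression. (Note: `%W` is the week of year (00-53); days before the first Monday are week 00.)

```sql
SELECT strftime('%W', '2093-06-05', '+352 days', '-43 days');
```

14

First apply '+352 days', '-43 days': 2093-06-05 → 2094-04-10.
2094-04-10 is a Saturday. SQLite's %W counts Mondays since the year started; the result is 14.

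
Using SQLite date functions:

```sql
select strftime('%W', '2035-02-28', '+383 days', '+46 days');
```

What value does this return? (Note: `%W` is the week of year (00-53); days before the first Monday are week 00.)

First apply '+383 days', '+46 days': 2035-02-28 → 2036-05-02.
2036-05-02 is a Friday. SQLite's %W counts Mondays since the year started; the result is 17.

17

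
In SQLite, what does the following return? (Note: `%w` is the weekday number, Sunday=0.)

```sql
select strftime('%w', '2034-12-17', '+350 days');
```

0

First apply '+350 days': 2034-12-17 → 2035-12-02.
2035-12-02 is a Sunday; with Sunday=0 that is 0.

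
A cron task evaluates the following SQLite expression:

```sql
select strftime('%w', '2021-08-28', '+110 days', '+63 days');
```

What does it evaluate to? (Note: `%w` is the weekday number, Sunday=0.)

4

First apply '+110 days', '+63 days': 2021-08-28 → 2022-02-17.
2022-02-17 is a Thursday; with Sunday=0 that is 4.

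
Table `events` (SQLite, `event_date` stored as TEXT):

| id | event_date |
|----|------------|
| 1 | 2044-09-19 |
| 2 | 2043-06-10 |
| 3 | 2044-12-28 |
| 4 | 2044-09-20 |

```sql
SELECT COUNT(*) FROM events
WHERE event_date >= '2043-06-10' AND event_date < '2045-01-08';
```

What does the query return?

Rows in [2043-06-10, 2045-01-08): 2044-09-19, 2043-06-10, 2044-12-28, 2044-09-20 → 4 rows.

4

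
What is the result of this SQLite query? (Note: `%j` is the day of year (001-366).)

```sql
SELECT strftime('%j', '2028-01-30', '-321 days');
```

First apply '-321 days': 2028-01-30 → 2027-03-15.
Day-of-year for 2027-03-15: days since 2027-01-01 inclusive = 74, zero-padded to 074.

074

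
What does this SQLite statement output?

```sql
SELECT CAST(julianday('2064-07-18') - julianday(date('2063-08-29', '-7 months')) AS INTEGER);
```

536

Adding -7 months to 2063-08-29 gives 2063-01-29.
2 days remain in January 2063 after the 29th (31 − 29).
Full months from February 2063 through June 2064 contribute their day counts.
Then 18 days into July 2064.
Total: 2 + 28 + 31 + 30 + 31 + 30 + 31 + 31 + 30 + 31 + 30 + 31 + 31 + 29 + 31 + 30 + 31 + 30 + 18 = 536.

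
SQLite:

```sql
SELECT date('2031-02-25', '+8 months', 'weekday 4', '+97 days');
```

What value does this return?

Adding +8 months to 2031-02-25 gives 2031-10-25.
`weekday 4` advances to the next Thursday; 2031-10-25 is a Saturday, so it moves forward to 2031-10-30.
Applying '+97 days' to 2031-10-30: counting 97 days forward gives 2032-02-04.

2032-02-04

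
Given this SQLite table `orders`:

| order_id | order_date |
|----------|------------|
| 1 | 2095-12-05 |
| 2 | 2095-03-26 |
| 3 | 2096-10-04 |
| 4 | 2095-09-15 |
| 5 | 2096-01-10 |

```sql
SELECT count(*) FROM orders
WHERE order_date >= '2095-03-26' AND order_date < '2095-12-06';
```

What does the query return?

Rows in [2095-03-26, 2095-12-06): 2095-12-05, 2095-03-26, 2095-09-15 → 3 rows.

3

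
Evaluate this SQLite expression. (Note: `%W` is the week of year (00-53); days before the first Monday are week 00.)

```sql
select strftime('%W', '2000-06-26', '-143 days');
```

First apply '-143 days': 2000-06-26 → 2000-02-04.
2000-02-04 is a Friday. SQLite's %W counts Mondays since the year started; the result is 05.

05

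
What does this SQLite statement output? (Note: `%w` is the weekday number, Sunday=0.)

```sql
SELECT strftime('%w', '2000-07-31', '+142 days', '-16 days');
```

First apply '+142 days', '-16 days': 2000-07-31 → 2000-12-04.
2000-12-04 is a Monday; with Sunday=0 that is 1.

1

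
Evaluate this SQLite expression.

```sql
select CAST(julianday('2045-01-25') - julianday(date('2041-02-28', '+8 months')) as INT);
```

1185

Adding +8 months to 2041-02-28 gives 2041-10-28.
3 days remain in October 2041 after the 28th (31 − 28).
Full months from November 2041 through December 2044 contribute their day counts.
Then 25 days into January 2045.
Total: 3 + 30 + 31 + 31 + 28 + 31 + 30 + 31 + 30 + 31 + 31 + 30 + 31 + 30 + 31 + 31 + 28 + 31 + 30 + 31 + 30 + 31 + 31 + 30 + 31 + 30 + 31 + 31 + 29 + 31 + 30 + 31 + 30 + 31 + 31 + 30 + 31 + 30 + 31 + 25 = 1185.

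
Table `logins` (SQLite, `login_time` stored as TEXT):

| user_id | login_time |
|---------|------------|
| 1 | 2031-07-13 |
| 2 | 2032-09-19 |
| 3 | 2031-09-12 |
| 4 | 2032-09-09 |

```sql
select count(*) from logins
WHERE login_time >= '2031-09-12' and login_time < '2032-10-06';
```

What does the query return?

3

Rows in [2031-09-12, 2032-10-06): 2032-09-19, 2031-09-12, 2032-09-09 → 3 rows.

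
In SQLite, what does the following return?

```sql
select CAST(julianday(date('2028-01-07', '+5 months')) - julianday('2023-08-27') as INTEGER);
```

Adding +5 months to 2028-01-07 gives 2028-06-07.
4 days remain in August 2023 after the 27th (31 − 27).
Full months from September 2023 through May 2028 contribute their day counts.
Then 7 days into June 2028.
Total: 4 + 30 + 31 + 30 + 31 + 31 + 29 + 31 + 30 + 31 + 30 + 31 + 31 + 30 + 31 + 30 + 31 + 31 + 28 + 31 + 30 + 31 + 30 + 31 + 31 + 30 + 31 + 30 + 31 + 31 + 28 + 31 + 30 + 31 + 30 + 31 + 31 + 30 + 31 + 30 + 31 + 31 + 28 + 31 + 30 + 31 + 30 + 31 + 31 + 30 + 31 + 30 + 31 + 31 + 29 + 31 + 30 + 31 + 7 = 1746.

1746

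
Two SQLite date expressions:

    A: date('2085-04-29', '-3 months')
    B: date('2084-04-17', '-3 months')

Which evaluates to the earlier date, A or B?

B

A = 2085-01-29.
B = 2084-01-17.
B is earlier.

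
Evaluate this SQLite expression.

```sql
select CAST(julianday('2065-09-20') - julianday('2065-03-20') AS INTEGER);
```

184

11 days remain in March 2065 after the 20th (31 − 20).
April 2065: 30 days.
May 2065: 31 days.
June 2065: 30 days.
July 2065: 31 days.
August 2065: 31 days.
Then 20 days into September 2065.
Total: 11 + 30 + 31 + 30 + 31 + 31 + 20 = 184.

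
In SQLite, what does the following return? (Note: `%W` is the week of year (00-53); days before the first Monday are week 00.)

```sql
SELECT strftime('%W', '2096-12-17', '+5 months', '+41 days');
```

First apply '+5 months', '+41 days': 2096-12-17 → 2097-06-27.
2097-06-27 is a Thursday. SQLite's %W counts Mondays since the year started; the result is 25.

25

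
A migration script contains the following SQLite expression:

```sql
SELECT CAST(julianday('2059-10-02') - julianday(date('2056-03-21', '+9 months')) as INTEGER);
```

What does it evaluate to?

1015

Adding +9 months to 2056-03-21 gives 2056-12-21.
10 days remain in December 2056 after the 21st (31 − 21).
Full months from January 2057 through September 2059 contribute their day counts.
Then 2 days into October 2059.
Total: 10 + 31 + 28 + 31 + 30 + 31 + 30 + 31 + 31 + 30 + 31 + 30 + 31 + 31 + 28 + 31 + 30 + 31 + 30 + 31 + 31 + 30 + 31 + 30 + 31 + 31 + 28 + 31 + 30 + 31 + 30 + 31 + 31 + 30 + 2 = 1015.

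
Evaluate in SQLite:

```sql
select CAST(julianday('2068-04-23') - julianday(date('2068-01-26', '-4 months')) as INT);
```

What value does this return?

210

Adding -4 months to 2068-01-26 gives 2067-09-26.
4 days remain in September 2067 after the 26th (30 − 26).
Full months from October 2067 through March 2068 contribute their day counts.
Then 23 days into April 2068.
Total: 4 + 31 + 30 + 31 + 31 + 29 + 31 + 23 = 210.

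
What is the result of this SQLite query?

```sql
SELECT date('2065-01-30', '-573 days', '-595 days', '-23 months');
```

2059-12-19

Applying '-573 days' to 2065-01-30: counting 573 days back gives 2063-07-07.
Applying '-595 days' to 2063-07-07: counting 595 days back gives 2061-11-19.
Adding -23 months to 2061-11-19 gives 2059-12-19.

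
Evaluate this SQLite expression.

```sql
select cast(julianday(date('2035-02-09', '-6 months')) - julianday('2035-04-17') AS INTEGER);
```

-251

Adding -6 months to 2035-02-09 gives 2034-08-09.
22 days remain in August 2034 after the 9th (31 − 9).
Full months from September 2034 through March 2035 contribute their day counts.
Then 17 days into April 2035.
Total: 22 + 30 + 31 + 30 + 31 + 31 + 28 + 31 + 17 = 251.
The subtraction is earlier − later, so the result is −251 → -251.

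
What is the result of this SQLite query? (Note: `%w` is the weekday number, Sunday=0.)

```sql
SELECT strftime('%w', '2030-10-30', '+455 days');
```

3

First apply '+455 days': 2030-10-30 → 2032-01-28.
2032-01-28 is a Wednesday; with Sunday=0 that is 3.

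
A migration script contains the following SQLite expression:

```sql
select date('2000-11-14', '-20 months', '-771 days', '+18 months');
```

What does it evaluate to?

Adding -20 months to 2000-11-14 gives 1999-03-14.
Applying '-771 days' to 1999-03-14: counting 771 days back gives 1997-02-01.
Adding +18 months to 1997-02-01 gives 1998-08-01.

1998-08-01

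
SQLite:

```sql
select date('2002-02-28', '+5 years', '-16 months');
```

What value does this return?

Adding +5 years to 2002-02-28 gives 2007-02-28.
Adding -16 months to 2007-02-28 gives 2005-10-28.

2005-10-28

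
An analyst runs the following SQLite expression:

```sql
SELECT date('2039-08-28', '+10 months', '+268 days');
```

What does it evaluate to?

2041-03-23

Adding +10 months to 2039-08-28 gives 2040-06-28.
Applying '+268 days' to 2040-06-28: counting 268 days forward gives 2041-03-23.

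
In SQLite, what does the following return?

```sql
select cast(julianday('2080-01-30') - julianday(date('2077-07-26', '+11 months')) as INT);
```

583

Adding +11 months to 2077-07-26 gives 2078-06-26.
4 days remain in June 2078 after the 26th (30 − 26).
Full months from July 2078 through December 2079 contribute their day counts.
Then 30 days into January 2080.
Total: 4 + 31 + 31 + 30 + 31 + 30 + 31 + 31 + 28 + 31 + 30 + 31 + 30 + 31 + 31 + 30 + 31 + 30 + 31 + 30 = 583.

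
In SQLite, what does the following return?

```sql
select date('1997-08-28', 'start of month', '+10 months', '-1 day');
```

`start of month` rewinds 1997-08-28 to 1997-08-01.
Adding +10 months to 1997-08-01 gives 1998-06-01.
Going back 1 day from 1998-06-01 reaches 1998-05-31 (last day of May, 31 days).

1998-05-31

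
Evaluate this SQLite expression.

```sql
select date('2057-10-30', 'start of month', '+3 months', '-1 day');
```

2057-12-31

`start of month` rewinds 2057-10-30 to 2057-10-01.
Adding +3 months to 2057-10-01 gives 2058-01-01.
Going back 1 day from 2058-01-01 reaches 2057-12-31 (last day of December, 31 days).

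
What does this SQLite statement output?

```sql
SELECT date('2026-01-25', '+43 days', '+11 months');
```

2027-02-09

Applying '+43 days' to 2026-01-25: counting 43 days forward gives 2026-03-09.
Adding +11 months to 2026-03-09 gives 2027-02-09.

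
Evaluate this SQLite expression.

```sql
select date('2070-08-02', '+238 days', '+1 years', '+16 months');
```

2073-07-28

Applying '+238 days' to 2070-08-02: counting 238 days forward gives 2071-03-28.
Adding +1 year to 2071-03-28 gives 2072-03-28.
Adding +16 months to 2072-03-28 gives 2073-07-28.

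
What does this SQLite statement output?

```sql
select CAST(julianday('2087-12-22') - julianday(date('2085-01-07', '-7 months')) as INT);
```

Adding -7 months to 2085-01-07 gives 2084-06-07.
23 days remain in June 2084 after the 7th (30 − 7).
Full months from July 2084 through November 2087 contribute their day counts.
Then 22 days into December 2087.
Total: 23 + 31 + 31 + 30 + 31 + 30 + 31 + 31 + 28 + 31 + 30 + 31 + 30 + 31 + 31 + 30 + 31 + 30 + 31 + 31 + 28 + 31 + 30 + 31 + 30 + 31 + 31 + 30 + 31 + 30 + 31 + 31 + 28 + 31 + 30 + 31 + 30 + 31 + 31 + 30 + 31 + 30 + 22 = 1293.

1293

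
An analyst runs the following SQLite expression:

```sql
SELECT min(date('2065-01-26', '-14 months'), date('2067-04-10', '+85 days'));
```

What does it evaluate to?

2063-11-26

date('2065-01-26', '-14 months') → 2063-11-26.
date('2067-04-10', '+85 days') → 2067-07-04.
Earlier of the two is 2063-11-26.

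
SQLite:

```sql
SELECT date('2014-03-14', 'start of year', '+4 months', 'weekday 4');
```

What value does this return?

2014-05-01

`start of year` rewinds 2014-03-14 to 2014-01-01.
Adding +4 months to 2014-01-01 gives 2014-05-01.
`weekday 4` advances to the next Thursday; 2014-05-01 is already a Thursday, so it stays at 2014-05-01.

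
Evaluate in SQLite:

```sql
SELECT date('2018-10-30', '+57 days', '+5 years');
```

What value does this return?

2023-12-26

Applying '+57 days' to 2018-10-30: counting 57 days forward gives 2018-12-26.
Adding +5 years to 2018-12-26 gives 2023-12-26.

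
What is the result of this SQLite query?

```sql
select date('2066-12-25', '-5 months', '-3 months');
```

2066-04-25

Adding -5 months to 2066-12-25 gives 2066-07-25.
Adding -3 months to 2066-07-25 gives 2066-04-25.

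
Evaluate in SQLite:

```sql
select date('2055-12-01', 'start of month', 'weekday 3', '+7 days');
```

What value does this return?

`start of month` rewinds 2055-12-01 to 2055-12-01.
`weekday 3` advances to the next Wednesday; 2055-12-01 is already a Wednesday, so it stays at 2055-12-01.
Advancing 7 more days within December lands on 2055-12-08.

2055-12-08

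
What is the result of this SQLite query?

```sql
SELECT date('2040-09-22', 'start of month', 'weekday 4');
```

2040-09-06

`start of month` rewinds 2040-09-22 to 2040-09-01.
`weekday 4` advances to the next Thursday; 2040-09-01 is a Saturday, so it moves forward to 2040-09-06.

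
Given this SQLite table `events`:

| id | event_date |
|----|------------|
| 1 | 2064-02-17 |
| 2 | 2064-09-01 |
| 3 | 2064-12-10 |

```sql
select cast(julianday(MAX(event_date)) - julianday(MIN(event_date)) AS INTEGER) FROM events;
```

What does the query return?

MIN = 2064-02-17, MAX = 2064-12-10.
12 days remain in February 2064 after the 17th (29 − 17).
Full months from March 2064 through November 2064 contribute their day counts.
Then 10 days into December 2064.
Total: 12 + 31 + 30 + 31 + 30 + 31 + 31 + 30 + 31 + 30 + 10 = 297.

297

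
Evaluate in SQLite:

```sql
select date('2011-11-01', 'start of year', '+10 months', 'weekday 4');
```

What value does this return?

2011-11-03

`start of year` rewinds 2011-11-01 to 2011-01-01.
Adding +10 months to 2011-01-01 gives 2011-11-01.
`weekday 4` advances to the next Thursday; 2011-11-01 is a Tuesday, so it moves forward to 2011-11-03.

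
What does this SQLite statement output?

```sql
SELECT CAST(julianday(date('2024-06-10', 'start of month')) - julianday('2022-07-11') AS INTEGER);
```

691

`start of month` rewinds 2024-06-10 to 2024-06-01.
20 days remain in July 2022 after the 11th (31 − 11).
Full months from August 2022 through May 2024 contribute their day counts.
Then 1 day into June 2024.
Total: 20 + 31 + 30 + 31 + 30 + 31 + 31 + 28 + 31 + 30 + 31 + 30 + 31 + 31 + 30 + 31 + 30 + 31 + 31 + 29 + 31 + 30 + 31 + 1 = 691.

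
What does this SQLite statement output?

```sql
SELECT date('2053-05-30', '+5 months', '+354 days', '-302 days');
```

Adding +5 months to 2053-05-30 gives 2053-10-30.
Applying '+354 days' to 2053-10-30: counting 354 days forward gives 2054-10-19.
Applying '-302 days' to 2054-10-19: counting 302 days back gives 2053-12-21.

2053-12-21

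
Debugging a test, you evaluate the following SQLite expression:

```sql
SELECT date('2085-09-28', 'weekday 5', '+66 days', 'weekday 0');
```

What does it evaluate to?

`weekday 5` advances to the next Friday; 2085-09-28 is already a Friday, so it stays at 2085-09-28.
Applying '+66 days' to 2085-09-28: counting 66 days forward gives 2085-12-03.
`weekday 0` advances to the next Sunday; 2085-12-03 is a Monday, so it moves forward to 2085-12-09.

2085-12-09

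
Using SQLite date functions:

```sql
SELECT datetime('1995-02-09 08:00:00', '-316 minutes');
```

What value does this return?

1995-02-09 02:44:00

316 minutes = 5h 16m; -316 minutes from 1995-02-09 08:00:00 is 1995-02-09 02:44:00.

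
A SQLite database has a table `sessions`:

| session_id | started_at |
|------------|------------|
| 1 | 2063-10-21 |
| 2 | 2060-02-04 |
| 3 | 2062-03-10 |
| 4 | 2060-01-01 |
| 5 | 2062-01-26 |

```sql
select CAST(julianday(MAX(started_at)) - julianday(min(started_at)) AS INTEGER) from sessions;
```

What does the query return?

1389

MIN = 2060-01-01, MAX = 2063-10-21.
30 days remain in January 2060 after the 1st (31 − 1).
Full months from February 2060 through September 2063 contribute their day counts.
Then 21 days into October 2063.
Total: 30 + 29 + 31 + 30 + 31 + 30 + 31 + 31 + 30 + 31 + 30 + 31 + 31 + 28 + 31 + 30 + 31 + 30 + 31 + 31 + 30 + 31 + 30 + 31 + 31 + 28 + 31 + 30 + 31 + 30 + 31 + 31 + 30 + 31 + 30 + 31 + 31 + 28 + 31 + 30 + 31 + 30 + 31 + 31 + 30 + 21 = 1389.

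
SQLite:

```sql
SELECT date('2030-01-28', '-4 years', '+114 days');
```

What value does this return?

2026-05-22

Adding -4 years to 2030-01-28 gives 2026-01-28.
Applying '+114 days' to 2026-01-28: counting 114 days forward gives 2026-05-22.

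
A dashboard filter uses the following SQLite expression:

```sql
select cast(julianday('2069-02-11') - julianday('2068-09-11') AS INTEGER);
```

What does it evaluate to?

19 days remain in September 2068 after the 11th (30 − 11).
October 2068: 31 days.
November 2068: 30 days.
December 2068: 31 days.
January 2069: 31 days.
Then 11 days into February 2069.
Total: 19 + 31 + 30 + 31 + 31 + 11 = 153.

153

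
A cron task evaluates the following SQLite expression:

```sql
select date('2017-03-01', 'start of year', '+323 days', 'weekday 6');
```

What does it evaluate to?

2017-11-25

`start of year` rewinds 2017-03-01 to 2017-01-01.
Applying '+323 days' to 2017-01-01: counting 323 days forward gives 2017-11-20.
`weekday 6` advances to the next Saturday; 2017-11-20 is a Monday, so it moves forward to 2017-11-25.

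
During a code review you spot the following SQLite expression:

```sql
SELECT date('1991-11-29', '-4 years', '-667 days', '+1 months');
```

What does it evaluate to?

Adding -4 years to 1991-11-29 gives 1987-11-29.
Applying '-667 days' to 1987-11-29: counting 667 days back gives 1986-01-31.
Adding +1 month to 1986-01-31 targets 1986-02-31. February 1986 has only 28 days, so SQLite normalizes the 3-day overflow forward to 1986-03-03.

1986-03-03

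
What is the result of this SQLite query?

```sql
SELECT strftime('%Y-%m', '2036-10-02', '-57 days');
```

First apply '-57 days': 2036-10-02 → 2036-08-06.
`%Y-%m` extracts the year-month: 2036-08.

2036-08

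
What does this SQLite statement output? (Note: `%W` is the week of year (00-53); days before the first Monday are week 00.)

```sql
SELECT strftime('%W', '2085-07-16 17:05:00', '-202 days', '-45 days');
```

First apply '-202 days', '-45 days': 2085-07-16 17:05:00 → 2084-11-11 17:05:00.
2084-11-11 is a Saturday. SQLite's %W counts Mondays since the year started; the result is 45.

45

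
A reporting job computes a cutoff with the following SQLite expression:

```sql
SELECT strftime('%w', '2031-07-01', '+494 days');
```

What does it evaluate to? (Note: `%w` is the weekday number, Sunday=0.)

First apply '+494 days': 2031-07-01 → 2032-11-06.
2032-11-06 is a Saturday; with Sunday=0 that is 6.

6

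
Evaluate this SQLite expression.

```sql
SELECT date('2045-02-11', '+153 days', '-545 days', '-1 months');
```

Applying '+153 days' to 2045-02-11: counting 153 days forward gives 2045-07-14.
Applying '-545 days' to 2045-07-14: counting 545 days back gives 2044-01-16.
Adding -1 month to 2044-01-16 gives 2043-12-16.

2043-12-16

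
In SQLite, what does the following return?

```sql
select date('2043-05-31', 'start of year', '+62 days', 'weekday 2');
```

2043-03-10

`start of year` rewinds 2043-05-31 to 2043-01-01.
Applying '+62 days' to 2043-01-01: counting 62 days forward gives 2043-03-04.
`weekday 2` advances to the next Tuesday; 2043-03-04 is a Wednesday, so it moves forward to 2043-03-10.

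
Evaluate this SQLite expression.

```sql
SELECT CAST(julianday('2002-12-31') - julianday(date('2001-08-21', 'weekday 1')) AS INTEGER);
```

`weekday 1` advances to the next Monday; 2001-08-21 is a Tuesday, so it moves forward to 2001-08-27.
4 days remain in August 2001 after the 27th (31 − 27).
Full months from September 2001 through November 2002 contribute their day counts.
Then 31 days into December 2002.
Total: 4 + 30 + 31 + 30 + 31 + 31 + 28 + 31 + 30 + 31 + 30 + 31 + 31 + 30 + 31 + 30 + 31 = 491.

491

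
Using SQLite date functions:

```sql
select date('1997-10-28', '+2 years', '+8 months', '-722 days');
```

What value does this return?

1998-07-07

Adding +2 years to 1997-10-28 gives 1999-10-28.
Adding +8 months to 1999-10-28 gives 2000-06-28.
Applying '-722 days' to 2000-06-28: counting 722 days back gives 1998-07-07.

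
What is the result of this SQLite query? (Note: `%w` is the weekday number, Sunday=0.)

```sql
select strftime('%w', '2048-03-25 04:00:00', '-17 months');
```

First apply '-17 months': 2048-03-25 04:00:00 → 2046-10-25 04:00:00.
2046-10-25 is a Thursday; with Sunday=0 that is 4.

4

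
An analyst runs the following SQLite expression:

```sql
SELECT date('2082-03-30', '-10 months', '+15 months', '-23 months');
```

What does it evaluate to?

2080-09-30

Adding -10 months to 2082-03-30 gives 2081-05-30.
Adding +15 months to 2081-05-30 gives 2082-08-30.
Adding -23 months to 2082-08-30 gives 2080-09-30.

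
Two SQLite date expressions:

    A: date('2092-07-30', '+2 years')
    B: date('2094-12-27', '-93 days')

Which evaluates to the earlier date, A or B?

A = 2094-07-30.
B = 2094-09-25.
A is earlier.

A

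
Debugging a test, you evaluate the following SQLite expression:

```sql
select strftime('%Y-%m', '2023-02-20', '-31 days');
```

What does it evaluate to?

First apply '-31 days': 2023-02-20 → 2023-01-20.
`%Y-%m` extracts the year-month: 2023-01.

2023-01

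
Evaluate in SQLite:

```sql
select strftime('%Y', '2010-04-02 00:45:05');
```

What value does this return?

2010

`%Y` extracts the 4-digit year: 2010.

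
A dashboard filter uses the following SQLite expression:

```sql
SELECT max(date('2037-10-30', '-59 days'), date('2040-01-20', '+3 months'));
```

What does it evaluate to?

2040-04-20

date('2037-10-30', '-59 days') → 2037-09-01.
date('2040-01-20', '+3 months') → 2040-04-20.
Later of the two is 2040-04-20.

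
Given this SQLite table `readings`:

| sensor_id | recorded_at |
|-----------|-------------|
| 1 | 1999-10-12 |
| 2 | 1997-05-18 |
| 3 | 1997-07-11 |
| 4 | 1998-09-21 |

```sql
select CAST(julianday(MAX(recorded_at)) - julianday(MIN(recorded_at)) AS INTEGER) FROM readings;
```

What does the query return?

MIN = 1997-05-18, MAX = 1999-10-12.
13 days remain in May 1997 after the 18th (31 − 18).
Full months from June 1997 through September 1999 contribute their day counts.
Then 12 days into October 1999.
Total: 13 + 30 + 31 + 31 + 30 + 31 + 30 + 31 + 31 + 28 + 31 + 30 + 31 + 30 + 31 + 31 + 30 + 31 + 30 + 31 + 31 + 28 + 31 + 30 + 31 + 30 + 31 + 31 + 30 + 12 = 877.

877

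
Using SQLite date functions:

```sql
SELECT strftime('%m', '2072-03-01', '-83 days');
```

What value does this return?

First apply '-83 days': 2072-03-01 → 2071-12-09.
`%m` extracts the 2-digit month (01-12): 12.

12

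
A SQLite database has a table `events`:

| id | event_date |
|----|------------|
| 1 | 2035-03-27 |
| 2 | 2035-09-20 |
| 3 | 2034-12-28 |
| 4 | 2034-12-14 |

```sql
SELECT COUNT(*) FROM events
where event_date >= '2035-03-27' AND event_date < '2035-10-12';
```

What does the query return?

2

Rows in [2035-03-27, 2035-10-12): 2035-03-27, 2035-09-20 → 2 rows.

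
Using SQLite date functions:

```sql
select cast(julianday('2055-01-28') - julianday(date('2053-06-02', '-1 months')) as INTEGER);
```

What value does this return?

Adding -1 month to 2053-06-02 gives 2053-05-02.
29 days remain in May 2053 after the 2nd (31 − 2).
Full months from June 2053 through December 2054 contribute their day counts.
Then 28 days into January 2055.
Total: 29 + 30 + 31 + 31 + 30 + 31 + 30 + 31 + 31 + 28 + 31 + 30 + 31 + 30 + 31 + 31 + 30 + 31 + 30 + 31 + 28 = 636.

636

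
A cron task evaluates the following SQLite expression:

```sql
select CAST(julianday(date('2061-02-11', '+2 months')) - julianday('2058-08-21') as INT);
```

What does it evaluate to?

964

Adding +2 months to 2061-02-11 gives 2061-04-11.
10 days remain in August 2058 after the 21st (31 − 21).
Full months from September 2058 through March 2061 contribute their day counts.
Then 11 days into April 2061.
Total: 10 + 30 + 31 + 30 + 31 + 31 + 28 + 31 + 30 + 31 + 30 + 31 + 31 + 30 + 31 + 30 + 31 + 31 + 29 + 31 + 30 + 31 + 30 + 31 + 31 + 30 + 31 + 30 + 31 + 31 + 28 + 31 + 11 = 964.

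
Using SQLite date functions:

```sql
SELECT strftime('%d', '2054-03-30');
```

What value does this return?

`%d` extracts the 2-digit day of month: 30.

30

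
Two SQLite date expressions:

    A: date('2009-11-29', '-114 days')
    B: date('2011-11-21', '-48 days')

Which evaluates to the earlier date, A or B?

A

A = 2009-08-07.
B = 2011-10-04.
A is earlier.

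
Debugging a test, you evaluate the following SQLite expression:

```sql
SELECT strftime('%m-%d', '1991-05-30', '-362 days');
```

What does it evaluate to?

First apply '-362 days': 1991-05-30 → 1990-06-02.
`%m-%d` extracts the month-day: 06-02.

06-02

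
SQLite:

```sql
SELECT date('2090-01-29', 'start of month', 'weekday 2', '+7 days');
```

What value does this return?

2090-01-10

`start of month` rewinds 2090-01-29 to 2090-01-01.
`weekday 2` advances to the next Tuesday; 2090-01-01 is a Sunday, so it moves forward to 2090-01-03.
Advancing 7 more days within January lands on 2090-01-10.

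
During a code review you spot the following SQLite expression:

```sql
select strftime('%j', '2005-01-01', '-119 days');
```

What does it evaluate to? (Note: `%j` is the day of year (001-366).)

248

First apply '-119 days': 2005-01-01 → 2004-09-04.
Day-of-year for 2004-09-04: days since 2004-01-01 inclusive = 248, zero-padded to 248.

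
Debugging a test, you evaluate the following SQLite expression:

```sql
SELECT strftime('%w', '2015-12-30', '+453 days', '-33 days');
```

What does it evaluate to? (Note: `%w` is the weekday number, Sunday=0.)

First apply '+453 days', '-33 days': 2015-12-30 → 2017-02-22.
2017-02-22 is a Wednesday; with Sunday=0 that is 3.

3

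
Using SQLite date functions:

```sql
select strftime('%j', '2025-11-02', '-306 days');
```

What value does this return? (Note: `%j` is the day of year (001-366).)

366

First apply '-306 days': 2025-11-02 → 2024-12-31.
Day-of-year for 2024-12-31: days since 2024-01-01 inclusive = 366, zero-padded to 366.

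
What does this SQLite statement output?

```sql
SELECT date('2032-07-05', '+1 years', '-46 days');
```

Adding +1 year to 2032-07-05 gives 2033-07-05.
Applying '-46 days' to 2033-07-05: counting 46 days back gives 2033-05-20.

2033-05-20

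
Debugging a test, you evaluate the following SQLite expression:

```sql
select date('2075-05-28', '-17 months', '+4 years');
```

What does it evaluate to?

Adding -17 months to 2075-05-28 gives 2073-12-28.
Adding +4 years to 2073-12-28 gives 2077-12-28.

2077-12-28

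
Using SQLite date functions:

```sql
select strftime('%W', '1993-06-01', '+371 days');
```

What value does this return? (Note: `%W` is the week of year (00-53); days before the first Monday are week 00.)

23

First apply '+371 days': 1993-06-01 → 1994-06-07.
1994-06-07 is a Tuesday. SQLite's %W counts Mondays since the year started; the result is 23.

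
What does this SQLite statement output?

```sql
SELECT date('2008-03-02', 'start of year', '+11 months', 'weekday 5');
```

`start of year` rewinds 2008-03-02 to 2008-01-01.
Adding +11 months to 2008-01-01 gives 2008-12-01.
`weekday 5` advances to the next Friday; 2008-12-01 is a Monday, so it moves forward to 2008-12-05.

2008-12-05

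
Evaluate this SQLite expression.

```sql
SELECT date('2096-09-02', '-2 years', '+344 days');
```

2095-08-12

Adding -2 years to 2096-09-02 gives 2094-09-02.
Applying '+344 days' to 2094-09-02: counting 344 days forward gives 2095-08-12.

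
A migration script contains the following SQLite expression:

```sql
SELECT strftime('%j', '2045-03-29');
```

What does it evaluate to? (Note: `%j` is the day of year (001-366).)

088

Day-of-year for 2045-03-29: days since 2045-01-01 inclusive = 88, zero-padded to 088.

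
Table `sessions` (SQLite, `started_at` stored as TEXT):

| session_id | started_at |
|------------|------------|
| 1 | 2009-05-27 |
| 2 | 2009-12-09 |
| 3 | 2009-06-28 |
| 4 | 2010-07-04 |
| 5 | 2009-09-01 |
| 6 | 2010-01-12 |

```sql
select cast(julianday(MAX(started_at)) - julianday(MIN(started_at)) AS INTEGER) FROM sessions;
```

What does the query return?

MIN = 2009-05-27, MAX = 2010-07-04.
4 days remain in May 2009 after the 27th (31 − 27).
Full months from June 2009 through June 2010 contribute their day counts.
Then 4 days into July 2010.
Total: 4 + 30 + 31 + 31 + 30 + 31 + 30 + 31 + 31 + 28 + 31 + 30 + 31 + 30 + 4 = 403.

403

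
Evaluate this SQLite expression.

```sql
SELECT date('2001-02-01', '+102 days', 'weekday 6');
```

Applying '+102 days' to 2001-02-01: counting 102 days forward gives 2001-05-14.
`weekday 6` advances to the next Saturday; 2001-05-14 is a Monday, so it moves forward to 2001-05-19.

2001-05-19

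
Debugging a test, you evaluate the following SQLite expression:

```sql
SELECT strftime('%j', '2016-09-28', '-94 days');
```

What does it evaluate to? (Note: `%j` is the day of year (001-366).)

178

First apply '-94 days': 2016-09-28 → 2016-06-26.
Day-of-year for 2016-06-26: days since 2016-01-01 inclusive = 178, zero-padded to 178.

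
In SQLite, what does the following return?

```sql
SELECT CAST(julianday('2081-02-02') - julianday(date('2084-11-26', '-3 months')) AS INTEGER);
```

-1301

Adding -3 months to 2084-11-26 gives 2084-08-26.
26 days remain in February 2081 after the 2nd (28 − 2).
Full months from March 2081 through July 2084 contribute their day counts.
Then 26 days into August 2084.
Total: 26 + 31 + 30 + 31 + 30 + 31 + 31 + 30 + 31 + 30 + 31 + 31 + 28 + 31 + 30 + 31 + 30 + 31 + 31 + 30 + 31 + 30 + 31 + 31 + 28 + 31 + 30 + 31 + 30 + 31 + 31 + 30 + 31 + 30 + 31 + 31 + 29 + 31 + 30 + 31 + 30 + 31 + 26 = 1301.
The subtraction is earlier − later, so the result is −1301 → -1301.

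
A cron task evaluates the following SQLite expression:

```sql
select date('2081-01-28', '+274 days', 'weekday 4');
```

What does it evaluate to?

Applying '+274 days' to 2081-01-28: counting 274 days forward gives 2081-10-29.
`weekday 4` advances to the next Thursday; 2081-10-29 is a Wednesday, so it moves forward to 2081-10-30.

2081-10-30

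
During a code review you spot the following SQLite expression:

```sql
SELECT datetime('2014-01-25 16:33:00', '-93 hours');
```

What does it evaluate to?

2014-01-21 19:33:00

-93 hours from 2014-01-25 16:33:00 is 2014-01-21 19:33:00 (crosses midnight).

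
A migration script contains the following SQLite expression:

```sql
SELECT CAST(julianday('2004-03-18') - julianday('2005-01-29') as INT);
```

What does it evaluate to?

-317

13 days remain in March 2004 after the 18th (31 − 18).
Full months from April 2004 through December 2004 contribute their day counts.
Then 29 days into January 2005.
Total: 13 + 30 + 31 + 30 + 31 + 31 + 30 + 31 + 30 + 31 + 29 = 317.
The subtraction is earlier − later, so the result is −317 → -317.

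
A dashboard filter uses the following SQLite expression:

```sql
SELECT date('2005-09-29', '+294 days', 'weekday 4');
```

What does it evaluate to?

2006-07-20

Applying '+294 days' to 2005-09-29: counting 294 days forward gives 2006-07-20.
`weekday 4` advances to the next Thursday; 2006-07-20 is already a Thursday, so it stays at 2006-07-20.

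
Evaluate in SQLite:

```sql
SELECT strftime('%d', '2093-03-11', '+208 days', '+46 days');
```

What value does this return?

20

First apply '+208 days', '+46 days': 2093-03-11 → 2093-11-20.
`%d` extracts the 2-digit day of month: 20.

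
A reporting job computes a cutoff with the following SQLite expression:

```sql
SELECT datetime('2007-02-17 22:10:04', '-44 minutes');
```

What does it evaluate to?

-44 minutes from 2007-02-17 22:10:04 is 2007-02-17 21:26:04.

2007-02-17 21:26:04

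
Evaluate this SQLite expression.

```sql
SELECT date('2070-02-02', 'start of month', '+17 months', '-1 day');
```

2071-06-30

`start of month` rewinds 2070-02-02 to 2070-02-01.
Adding +17 months to 2070-02-01 gives 2071-07-01.
Going back 1 day from 2071-07-01 reaches 2071-06-30 (last day of June, 30 days).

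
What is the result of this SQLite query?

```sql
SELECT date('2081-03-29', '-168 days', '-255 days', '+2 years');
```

Applying '-168 days' to 2081-03-29: counting 168 days back gives 2080-10-12.
Applying '-255 days' to 2080-10-12: counting 255 days back gives 2080-01-31.
Adding +2 years to 2080-01-31 gives 2082-01-31.

2082-01-31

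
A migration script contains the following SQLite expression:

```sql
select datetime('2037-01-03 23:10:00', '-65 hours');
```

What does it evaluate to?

2037-01-01 06:10:00

-65 hours from 2037-01-03 23:10:00 is 2037-01-01 06:10:00 (crosses midnight).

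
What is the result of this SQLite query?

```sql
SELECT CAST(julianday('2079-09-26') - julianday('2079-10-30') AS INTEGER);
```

-34

4 days remain in September 2079 after the 26th (30 − 26).
Then 30 days into October 2079.
Total: 4 + 30 = 34.
The subtraction is earlier − later, so the result is −34 → -34.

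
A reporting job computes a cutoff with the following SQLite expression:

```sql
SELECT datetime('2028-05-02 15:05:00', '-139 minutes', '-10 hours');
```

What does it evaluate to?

139 minutes = 2h 19m; -139 minutes from 2028-05-02 15:05:00 is 2028-05-02 12:46:00.
-10 hours from 2028-05-02 12:46:00 is 2028-05-02 02:46:00.

2028-05-02 02:46:00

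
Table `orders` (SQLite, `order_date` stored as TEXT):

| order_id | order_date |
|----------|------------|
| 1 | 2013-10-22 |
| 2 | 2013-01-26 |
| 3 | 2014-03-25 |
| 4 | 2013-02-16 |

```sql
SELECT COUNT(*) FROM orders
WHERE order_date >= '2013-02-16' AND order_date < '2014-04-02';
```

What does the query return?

3

Rows in [2013-02-16, 2014-04-02): 2013-10-22, 2014-03-25, 2013-02-16 → 3 rows.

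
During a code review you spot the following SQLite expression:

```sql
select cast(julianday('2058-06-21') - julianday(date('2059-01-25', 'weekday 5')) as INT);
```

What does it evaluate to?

`weekday 5` advances to the next Friday; 2059-01-25 is a Saturday, so it moves forward to 2059-01-31.
9 days remain in June 2058 after the 21st (30 − 21).
Full months from July 2058 through December 2058 contribute their day counts.
Then 31 days into January 2059.
Total: 9 + 31 + 31 + 30 + 31 + 30 + 31 + 31 = 224.
The subtraction is earlier − later, so the result is −224 → -224.

-224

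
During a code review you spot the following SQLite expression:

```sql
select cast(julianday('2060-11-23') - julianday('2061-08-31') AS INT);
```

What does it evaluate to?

7 days remain in November 2060 after the 23rd (30 − 23).
Full months from December 2060 through July 2061 contribute their day counts.
Then 31 days into August 2061.
Total: 7 + 31 + 31 + 28 + 31 + 30 + 31 + 30 + 31 + 31 = 281.
The subtraction is earlier − later, so the result is −281 → -281.

-281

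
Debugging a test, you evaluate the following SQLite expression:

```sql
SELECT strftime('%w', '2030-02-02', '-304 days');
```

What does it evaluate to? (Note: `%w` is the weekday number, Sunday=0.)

First apply '-304 days': 2030-02-02 → 2029-04-04.
2029-04-04 is a Wednesday; with Sunday=0 that is 3.

3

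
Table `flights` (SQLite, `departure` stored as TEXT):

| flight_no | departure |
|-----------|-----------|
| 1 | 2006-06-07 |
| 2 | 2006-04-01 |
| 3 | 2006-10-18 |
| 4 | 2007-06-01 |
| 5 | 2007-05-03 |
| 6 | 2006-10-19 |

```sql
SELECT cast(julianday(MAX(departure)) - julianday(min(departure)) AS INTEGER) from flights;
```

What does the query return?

426

MIN = 2006-04-01, MAX = 2007-06-01.
29 days remain in April 2006 after the 1st (30 − 1).
Full months from May 2006 through May 2007 contribute their day counts.
Then 1 day into June 2007.
Total: 29 + 31 + 30 + 31 + 31 + 30 + 31 + 30 + 31 + 31 + 28 + 31 + 30 + 31 + 1 = 426.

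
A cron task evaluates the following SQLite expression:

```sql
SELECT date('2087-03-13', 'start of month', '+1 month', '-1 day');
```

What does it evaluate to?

`start of month` rewinds 2087-03-13 to 2087-03-01.
Adding +1 month to 2087-03-01 gives 2087-04-01.
Going back 1 day from 2087-04-01 reaches 2087-03-31 (last day of March, 31 days).

2087-03-31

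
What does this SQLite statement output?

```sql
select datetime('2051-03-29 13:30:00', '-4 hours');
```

2051-03-29 09:30:00

-4 hours from 2051-03-29 13:30:00 is 2051-03-29 09:30:00.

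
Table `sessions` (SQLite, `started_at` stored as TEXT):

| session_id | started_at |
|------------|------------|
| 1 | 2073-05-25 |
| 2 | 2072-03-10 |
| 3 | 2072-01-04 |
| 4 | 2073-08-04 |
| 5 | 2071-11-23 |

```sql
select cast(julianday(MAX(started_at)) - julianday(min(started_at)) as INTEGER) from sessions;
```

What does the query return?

620

MIN = 2071-11-23, MAX = 2073-08-04.
7 days remain in November 2071 after the 23rd (30 − 23).
Full months from December 2071 through July 2073 contribute their day counts.
Then 4 days into August 2073.
Total: 7 + 31 + 31 + 29 + 31 + 30 + 31 + 30 + 31 + 31 + 30 + 31 + 30 + 31 + 31 + 28 + 31 + 30 + 31 + 30 + 31 + 4 = 620.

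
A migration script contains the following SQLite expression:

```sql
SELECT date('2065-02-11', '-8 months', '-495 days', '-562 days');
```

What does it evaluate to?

2061-07-20

Adding -8 months to 2065-02-11 gives 2064-06-11.
Applying '-495 days' to 2064-06-11: counting 495 days back gives 2063-02-02.
Applying '-562 days' to 2063-02-02: counting 562 days back gives 2061-07-20.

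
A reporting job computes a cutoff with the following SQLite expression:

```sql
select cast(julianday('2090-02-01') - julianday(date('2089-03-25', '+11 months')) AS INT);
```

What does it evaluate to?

-24

Adding +11 months to 2089-03-25 gives 2090-02-25.
Both dates are in February 2090: 25 − 1 = 24.
The subtraction is earlier − later, so the result is −24 → -24.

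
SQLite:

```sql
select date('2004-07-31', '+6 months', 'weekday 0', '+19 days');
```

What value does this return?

2005-02-25

Adding +6 months to 2004-07-31 gives 2005-01-31.
`weekday 0` advances to the next Sunday; 2005-01-31 is a Monday, so it moves forward to 2005-02-06.
Advancing 19 more days within February lands on 2005-02-25.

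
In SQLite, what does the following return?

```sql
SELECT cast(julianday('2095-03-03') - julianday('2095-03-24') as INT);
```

Both dates are in March 2095: 24 − 3 = 21.
The subtraction is earlier − later, so the result is −21 → -21.

-21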